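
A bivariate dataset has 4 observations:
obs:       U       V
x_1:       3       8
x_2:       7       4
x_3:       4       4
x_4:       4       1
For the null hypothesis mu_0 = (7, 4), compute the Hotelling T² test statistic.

Step 1 — sample mean vector:
  mean(U) = (3 + 7 + 4 + 4) / 4 = 18/4 = 4.5
  mean(V) = (8 + 4 + 4 + 1) / 4 = 17/4 = 4.25
  x̄ = (4.5, 4.25),  deviation x̄ - mu_0 = (4.5, 4.25) - (7, 4) = (-2.5, 0.25).

Step 2 — sample covariance matrix, S[i,j] = (1/(n-1)) · Σ_k (x_{k,i} - mean_i) · (x_{k,j} - mean_j), divisor n-1 = 3:
  S[U,U] = ((-1.5)·(-1.5) + (2.5)·(2.5) + (-0.5)·(-0.5) + (-0.5)·(-0.5)) / 3 = 9/3 = 3
  S[U,V] = ((-1.5)·(3.75) + (2.5)·(-0.25) + (-0.5)·(-0.25) + (-0.5)·(-3.25)) / 3 = -4.5/3 = -1.5
  S[V,V] = ((3.75)·(3.75) + (-0.25)·(-0.25) + (-0.25)·(-0.25) + (-3.25)·(-3.25)) / 3 = 24.75/3 = 8.25
  S = [[3, -1.5],
 [-1.5, 8.25]].

Step 3 — invert S. det(S) = 3·8.25 - (-1.5)² = 22.5.
  S^{-1} = (1/det) · [[d, -b], [-b, a]] = [[0.3667, 0.0667],
 [0.0667, 0.1333]].

Step 4 — quadratic form (x̄ - mu_0)^T · S^{-1} · (x̄ - mu_0):
  S^{-1} · (x̄ - mu_0) = (-0.9, -0.1333),
  (x̄ - mu_0)^T · [...] = (-2.5)·(-0.9) + (0.25)·(-0.1333) = 2.2167.

Step 5 — scale by n: T² = 4 · 2.2167 = 8.8667.

T² ≈ 8.8667


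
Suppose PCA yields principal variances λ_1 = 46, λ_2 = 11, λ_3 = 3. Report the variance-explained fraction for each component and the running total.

Step 1 — total variance = trace(Sigma) = Σ λ_i = 46 + 11 + 3 = 60.

Step 2 — fraction explained by component i = λ_i / Σ λ:
  PC1: 46/60 = 0.7667
  PC2: 11/60 = 0.1833
  PC3: 3/60 = 0.05

Step 3 — cumulative fraction after k components = (λ_1 + ... + λ_k) / Σ λ:
  k = 1: 46/60 = 0.7667
  k = 2: (46 + 11)/60 = 57/60 = 0.95
  k = 3: (46 + 11 + 3)/60 = 60/60 = 1

Summary (fraction, with percent):

explained: PC1 0.7667 (76.67%), PC2 0.1833 (18.33%), PC3 0.05 (5%);  cumulative: 0.7667, 0.95, 1


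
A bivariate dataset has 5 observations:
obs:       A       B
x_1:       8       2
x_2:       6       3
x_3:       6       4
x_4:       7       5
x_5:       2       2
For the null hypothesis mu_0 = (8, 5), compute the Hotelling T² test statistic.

Step 1 — sample mean vector:
  mean(A) = (8 + 6 + 6 + 7 + 2) / 5 = 29/5 = 5.8
  mean(B) = (2 + 3 + 4 + 5 + 2) / 5 = 16/5 = 3.2
  x̄ = (5.8, 3.2),  deviation x̄ - mu_0 = (5.8, 3.2) - (8, 5) = (-2.2, -1.8).

Step 2 — sample covariance matrix, S[i,j] = (1/(n-1)) · Σ_k (x_{k,i} - mean_i) · (x_{k,j} - mean_j), divisor n-1 = 4:
  S[A,A] = ((2.2)·(2.2) + (0.2)·(0.2) + (0.2)·(0.2) + (1.2)·(1.2) + (-3.8)·(-3.8)) / 4 = 20.8/4 = 5.2
  S[A,B] = ((2.2)·(-1.2) + (0.2)·(-0.2) + (0.2)·(0.8) + (1.2)·(1.8) + (-3.8)·(-1.2)) / 4 = 4.2/4 = 1.05
  S[B,B] = ((-1.2)·(-1.2) + (-0.2)·(-0.2) + (0.8)·(0.8) + (1.8)·(1.8) + (-1.2)·(-1.2)) / 4 = 6.8/4 = 1.7
  S = [[5.2, 1.05],
 [1.05, 1.7]].

Step 3 — invert S. det(S) = 5.2·1.7 - (1.05)² = 7.7375.
  S^{-1} = (1/det) · [[d, -b], [-b, a]] = [[0.2197, -0.1357],
 [-0.1357, 0.6721]].

Step 4 — quadratic form (x̄ - mu_0)^T · S^{-1} · (x̄ - mu_0):
  S^{-1} · (x̄ - mu_0) = (-0.2391, -0.9111),
  (x̄ - mu_0)^T · [...] = (-2.2)·(-0.2391) + (-1.8)·(-0.9111) = 2.1661.

Step 5 — scale by n: T² = 5 · 2.1661 = 10.8304.

T² ≈ 10.8304


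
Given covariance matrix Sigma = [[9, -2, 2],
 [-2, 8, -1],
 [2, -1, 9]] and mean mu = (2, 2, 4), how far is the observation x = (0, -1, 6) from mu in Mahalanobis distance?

Step 1 — centre the observation: (x - mu) = (-2, -3, 2).

Step 2 — invert Sigma (cofactor / det for 3×3, or solve directly):
  Sigma^{-1} = [[0.1226, 0.0276, -0.0242],
 [0.0276, 0.133, 0.0086],
 [-0.0242, 0.0086, 0.1174]].

Step 3 — form the quadratic (x - mu)^T · Sigma^{-1} · (x - mu):
  Sigma^{-1} · (x - mu) = (-0.3765, -0.437, 0.2573).
  (x - mu)^T · [Sigma^{-1} · (x - mu)] = (-2)·(-0.3765) + (-3)·(-0.437) + (2)·(0.2573) = 2.5786.

Step 4 — take square root: d = √(2.5786) ≈ 1.6058.

d(x, mu) = √(2.5786) ≈ 1.6058


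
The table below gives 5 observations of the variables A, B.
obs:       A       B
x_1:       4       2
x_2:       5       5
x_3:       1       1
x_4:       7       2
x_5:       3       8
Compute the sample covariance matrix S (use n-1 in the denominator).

Step 1 — column means:
  mean(A) = (4 + 5 + 1 + 7 + 3) / 5 = 20/5 = 4
  mean(B) = (2 + 5 + 1 + 2 + 8) / 5 = 18/5 = 3.6

Step 2 — sample covariance S[i,j] = (1/(n-1)) · Σ_k (x_{k,i} - mean_i) · (x_{k,j} - mean_j), with n-1 = 4.
  S[A,A] = ((0)·(0) + (1)·(1) + (-3)·(-3) + (3)·(3) + (-1)·(-1)) / 4 = 20/4 = 5
  S[A,B] = ((0)·(-1.6) + (1)·(1.4) + (-3)·(-2.6) + (3)·(-1.6) + (-1)·(4.4)) / 4 = 0/4 = 0
  S[B,B] = ((-1.6)·(-1.6) + (1.4)·(1.4) + (-2.6)·(-2.6) + (-1.6)·(-1.6) + (4.4)·(4.4)) / 4 = 33.2/4 = 8.3

S is symmetric (S[j,i] = S[i,j]). Assembling:

S = [[5, 0],
 [0, 8.3]]


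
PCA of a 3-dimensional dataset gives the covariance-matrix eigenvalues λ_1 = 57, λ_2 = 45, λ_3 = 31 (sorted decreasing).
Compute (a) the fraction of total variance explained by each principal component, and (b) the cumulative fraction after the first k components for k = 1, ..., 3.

Step 1 — total variance = trace(Sigma) = Σ λ_i = 57 + 45 + 31 = 133.

Step 2 — fraction explained by component i = λ_i / Σ λ:
  PC1: 57/133 = 0.4286
  PC2: 45/133 = 0.3383
  PC3: 31/133 = 0.2331

Step 3 — cumulative fraction after k components = (λ_1 + ... + λ_k) / Σ λ:
  k = 1: 57/133 = 0.4286
  k = 2: (57 + 45)/133 = 102/133 = 0.7669
  k = 3: (57 + 45 + 31)/133 = 133/133 = 1

Summary (fraction, with percent):

explained: PC1 0.4286 (42.86%), PC2 0.3383 (33.83%), PC3 0.2331 (23.31%);  cumulative: 0.4286, 0.7669, 1


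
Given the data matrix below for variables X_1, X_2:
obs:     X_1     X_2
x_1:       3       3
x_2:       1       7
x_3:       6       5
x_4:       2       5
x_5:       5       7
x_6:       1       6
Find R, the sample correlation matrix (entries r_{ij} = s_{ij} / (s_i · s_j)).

Step 1 — column means:
  mean(X_1) = (3 + 1 + 6 + 2 + 5 + 1) / 6 = 18/6 = 3
  mean(X_2) = (3 + 7 + 5 + 5 + 7 + 6) / 6 = 33/6 = 5.5

Step 2 — sample variances and covariances s[i,j] = (1/(n-1)) · Σ_k (x_{k,i} - mean_i) · (x_{k,j} - mean_j), with n-1 = 5:
  s[X_1,X_1] = ((0)·(0) + (-2)·(-2) + (3)·(3) + (-1)·(-1) + (2)·(2) + (-2)·(-2)) / 5 = 22/5 = 4.4
  s[X_1,X_2] = ((0)·(-2.5) + (-2)·(1.5) + (3)·(-0.5) + (-1)·(-0.5) + (2)·(1.5) + (-2)·(0.5)) / 5 = -2/5 = -0.4
  s[X_2,X_2] = ((-2.5)·(-2.5) + (1.5)·(1.5) + (-0.5)·(-0.5) + (-0.5)·(-0.5) + (1.5)·(1.5) + (0.5)·(0.5)) / 5 = 11.5/5 = 2.3
  Sample standard deviations s_i = √(s[i,i]):
  s(X_1) = √(4.4) = 2.0976
  s(X_2) = √(2.3) = 1.5166

Step 3 — r_{ij} = s_{ij} / (s_i · s_j):
  r[X_1,X_1] = 1 (diagonal).
  r[X_1,X_2] = -0.4 / (2.0976 · 1.5166) = -0.4 / 3.1812 = -0.1257
  r[X_2,X_2] = 1 (diagonal).

R is symmetric with unit diagonal. Assembling:

R = [[1, -0.1257],
 [-0.1257, 1]]


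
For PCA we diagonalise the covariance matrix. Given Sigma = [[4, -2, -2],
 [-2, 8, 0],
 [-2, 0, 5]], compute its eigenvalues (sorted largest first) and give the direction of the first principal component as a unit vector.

Step 1 — characteristic polynomial p(λ) = det(λI - Sigma) = λ³ - tr·λ² + c_1·λ - det, where tr = trace, c_1 = sum of the principal 2×2 minors, det = det(Sigma):
  tr = 4 + 8 + 5 = 17,
  c_1 = (4·8 - (-2)²) + (4·5 - (-2)²) + (8·5 - (0)²) = 28 + 16 + 40 = 84,
  det = 4·(8·5 - (0)²) - (-2)·((-2)·5 - (0)·(-2)) + (-2)·((-2)·(0) - 8·(-2)) = 4·(40) - (-2)·(-10) + (-2)·(16) = 108.
  So p(λ) = λ³ - 17λ² + 84λ - 108.
Step 2 — look for an integer root (rational root theorem: any rational root is an integer divisor of 108). Testing λ = 2:
  p(2) = 8 - 68 + 168 - 108 = 0  ✓
  Dividing out (λ - 2): p(λ) = (λ - 2)(λ² - 15λ + 54).
Step 3 — remaining eigenvalues from the quadratic λ² - 15λ + 54 = 0:
  Δ = 15² - 4·54 = 225 - 216 = 9,  λ = (15 ± √9)/2 = (15 ± 3)/2 = 9 or 6.
  Sorted: λ_1 = 9,  λ_2 = 6,  λ_3 = 2  (check: sum = 17 = tr ✓).

Step 4 — unit eigenvector for λ_1 = 9: v spans the null space of (Sigma - λ_1 I), whose rows are
  r_1 = (-5, -2, -2),  r_2 = (-2, -1, 0),  r_3 = (-2, 0, -4).
  v is orthogonal to every row, so take v ∝ r_1 × r_2 = ((-2)·(0) - (-2)·(-1), (-2)·(-2) - (-5)·(0), (-5)·(-1) - (-2)·(-2)) = (-2, 4, 1).
  Rescale (multiply by -1 so the first nonzero entry is positive): u = (2, -4, -1).
  ||u|| = √((2)² + (-4)² + (-1)²) = √(21) ≈ 4.5826,  v_1 = u/||u|| ≈ (0.4364, -0.8729, -0.2182) (||v_1|| = 1).

λ_1 = 9,  λ_2 = 6,  λ_3 = 2;  v_1 ≈ (0.4364, -0.8729, -0.2182)


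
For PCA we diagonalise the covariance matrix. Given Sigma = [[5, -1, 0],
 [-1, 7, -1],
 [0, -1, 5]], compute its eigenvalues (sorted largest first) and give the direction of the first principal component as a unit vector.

Step 1 — characteristic polynomial p(λ) = det(λI - Sigma) = λ³ - tr·λ² + c_1·λ - det, where tr = trace, c_1 = sum of the principal 2×2 minors, det = det(Sigma):
  tr = 5 + 7 + 5 = 17,
  c_1 = (5·7 - (-1)²) + (5·5 - (0)²) + (7·5 - (-1)²) = 34 + 25 + 34 = 93,
  det = 5·(7·5 - (-1)²) - (-1)·((-1)·5 - (-1)·(0)) + (0)·((-1)·(-1) - 7·(0)) = 5·(34) - (-1)·(-5) + (0)·(1) = 165.
  So p(λ) = λ³ - 17λ² + 93λ - 165.
Step 2 — look for an integer root (rational root theorem: any rational root is an integer divisor of 165). Testing λ = 5:
  p(5) = 125 - 425 + 465 - 165 = 0  ✓
  Dividing out (λ - 5): p(λ) = (λ - 5)(λ² - 12λ + 33).
Step 3 — remaining eigenvalues from the quadratic λ² - 12λ + 33 = 0:
  Δ = 12² - 4·33 = 144 - 132 = 12,  λ = (12 ± √12)/2 = (12 ± 3.4641)/2 ≈ 7.7321 or 4.2679.
  Sorted: λ_1 = 7.7321,  λ_2 = 5,  λ_3 = 4.2679  (check: sum = 17 = tr ✓).

Step 4 — unit eigenvector for λ_1 ≈ 7.7321: v spans the null space of (Sigma - λ_1 I), whose rows are
  r_1 = (-2.7321, -1, 0),  r_2 = (-1, -0.7321, -1),  r_3 = (0, -1, -2.7321).
  v is orthogonal to every row, so take v ∝ r_1 × r_2 = ((-1)·(-1) - (0)·(-0.7321), (0)·(-1) - (-2.7321)·(-1), (-2.7321)·(-0.7321) - (-1)·(-1)) ≈ (1, -2.7321, 1).
  Let u = (1, -2.7321, 1).
  ||u|| = √((1)² + (-2.7321)² + (1)²) = √(9.4641) ≈ 3.0764,  v_1 = u/||u|| ≈ (0.3251, -0.8881, 0.3251) (||v_1|| = 1).

λ_1 = 7.7321,  λ_2 = 5,  λ_3 = 4.2679;  v_1 ≈ (0.3251, -0.8881, 0.3251)


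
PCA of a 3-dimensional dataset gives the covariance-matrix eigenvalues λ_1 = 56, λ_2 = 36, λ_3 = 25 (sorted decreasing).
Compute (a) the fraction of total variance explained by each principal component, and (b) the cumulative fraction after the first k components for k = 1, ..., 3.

Step 1 — total variance = trace(Sigma) = Σ λ_i = 56 + 36 + 25 = 117.

Step 2 — fraction explained by component i = λ_i / Σ λ:
  PC1: 56/117 = 0.4786
  PC2: 36/117 = 0.3077
  PC3: 25/117 = 0.2137

Step 3 — cumulative fraction after k components = (λ_1 + ... + λ_k) / Σ λ:
  k = 1: 56/117 = 0.4786
  k = 2: (56 + 36)/117 = 92/117 = 0.7863
  k = 3: (56 + 36 + 25)/117 = 117/117 = 1

Summary (fraction, with percent):

explained: PC1 0.4786 (47.86%), PC2 0.3077 (30.77%), PC3 0.2137 (21.37%);  cumulative: 0.4786, 0.7863, 1


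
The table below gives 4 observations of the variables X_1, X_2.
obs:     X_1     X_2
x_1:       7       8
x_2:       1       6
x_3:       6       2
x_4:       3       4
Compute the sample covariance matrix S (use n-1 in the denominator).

Step 1 — column means:
  mean(X_1) = (7 + 1 + 6 + 3) / 4 = 17/4 = 4.25
  mean(X_2) = (8 + 6 + 2 + 4) / 4 = 20/4 = 5

Step 2 — sample covariance S[i,j] = (1/(n-1)) · Σ_k (x_{k,i} - mean_i) · (x_{k,j} - mean_j), with n-1 = 3.
  S[X_1,X_1] = ((2.75)·(2.75) + (-3.25)·(-3.25) + (1.75)·(1.75) + (-1.25)·(-1.25)) / 3 = 22.75/3 = 7.5833
  S[X_1,X_2] = ((2.75)·(3) + (-3.25)·(1) + (1.75)·(-3) + (-1.25)·(-1)) / 3 = 1/3 = 0.3333
  S[X_2,X_2] = ((3)·(3) + (1)·(1) + (-3)·(-3) + (-1)·(-1)) / 3 = 20/3 = 6.6667

S is symmetric (S[j,i] = S[i,j]). Assembling:

S = [[7.5833, 0.3333],
 [0.3333, 6.6667]]


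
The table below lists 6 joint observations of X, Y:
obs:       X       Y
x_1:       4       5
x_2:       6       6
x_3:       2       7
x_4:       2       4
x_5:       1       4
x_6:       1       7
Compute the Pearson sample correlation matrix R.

Step 1 — column means:
  mean(X) = (4 + 6 + 2 + 2 + 1 + 1) / 6 = 16/6 = 2.6667
  mean(Y) = (5 + 6 + 7 + 4 + 4 + 7) / 6 = 33/6 = 5.5

Step 2 — sample variances and covariances s[i,j] = (1/(n-1)) · Σ_k (x_{k,i} - mean_i) · (x_{k,j} - mean_j), with n-1 = 5:
  s[X,X] = ((1.3333)·(1.3333) + (3.3333)·(3.3333) + (-0.6667)·(-0.6667) + (-0.6667)·(-0.6667) + (-1.6667)·(-1.6667) + (-1.6667)·(-1.6667)) / 5 = 19.3333/5 = 3.8667
  s[X,Y] = ((1.3333)·(-0.5) + (3.3333)·(0.5) + (-0.6667)·(1.5) + (-0.6667)·(-1.5) + (-1.6667)·(-1.5) + (-1.6667)·(1.5)) / 5 = 1/5 = 0.2
  s[Y,Y] = ((-0.5)·(-0.5) + (0.5)·(0.5) + (1.5)·(1.5) + (-1.5)·(-1.5) + (-1.5)·(-1.5) + (1.5)·(1.5)) / 5 = 9.5/5 = 1.9
  Sample standard deviations s_i = √(s[i,i]):
  s(X) = √(3.8667) = 1.9664
  s(Y) = √(1.9) = 1.3784

Step 3 — r_{ij} = s_{ij} / (s_i · s_j):
  r[X,X] = 1 (diagonal).
  r[X,Y] = 0.2 / (1.9664 · 1.3784) = 0.2 / 2.7105 = 0.0738
  r[Y,Y] = 1 (diagonal).

R is symmetric with unit diagonal. Assembling:

R = [[1, 0.0738],
 [0.0738, 1]]


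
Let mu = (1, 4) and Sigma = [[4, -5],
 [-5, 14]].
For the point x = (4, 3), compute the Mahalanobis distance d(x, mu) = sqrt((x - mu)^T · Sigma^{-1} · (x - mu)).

Step 1 — centre the observation: (x - mu) = (3, -1).

Step 2 — invert Sigma. det(Sigma) = 4·14 - (-5)² = 31.
  Sigma^{-1} = (1/det) · [[d, -b], [-b, a]] = [[0.4516, 0.1613],
 [0.1613, 0.129]].

Step 3 — form the quadratic (x - mu)^T · Sigma^{-1} · (x - mu):
  Sigma^{-1} · (x - mu) = (1.1935, 0.3548).
  (x - mu)^T · [Sigma^{-1} · (x - mu)] = (3)·(1.1935) + (-1)·(0.3548) = 3.2258.

Step 4 — take square root: d = √(3.2258) ≈ 1.7961.

d(x, mu) = √(3.2258) ≈ 1.7961


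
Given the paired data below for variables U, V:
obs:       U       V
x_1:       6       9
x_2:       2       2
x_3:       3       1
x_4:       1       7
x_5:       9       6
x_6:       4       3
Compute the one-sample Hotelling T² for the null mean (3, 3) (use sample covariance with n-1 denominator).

Step 1 — sample mean vector:
  mean(U) = (6 + 2 + 3 + 1 + 9 + 4) / 6 = 25/6 = 4.1667
  mean(V) = (9 + 2 + 1 + 7 + 6 + 3) / 6 = 28/6 = 4.6667
  x̄ = (4.1667, 4.6667),  deviation x̄ - mu_0 = (4.1667, 4.6667) - (3, 3) = (1.1667, 1.6667).

Step 2 — sample covariance matrix, S[i,j] = (1/(n-1)) · Σ_k (x_{k,i} - mean_i) · (x_{k,j} - mean_j), divisor n-1 = 5:
  S[U,U] = ((1.8333)·(1.8333) + (-2.1667)·(-2.1667) + (-1.1667)·(-1.1667) + (-3.1667)·(-3.1667) + (4.8333)·(4.8333) + (-0.1667)·(-0.1667)) / 5 = 42.8333/5 = 8.5667
  S[U,V] = ((1.8333)·(4.3333) + (-2.1667)·(-2.6667) + (-1.1667)·(-3.6667) + (-3.1667)·(2.3333) + (4.8333)·(1.3333) + (-0.1667)·(-1.6667)) / 5 = 17.3333/5 = 3.4667
  S[V,V] = ((4.3333)·(4.3333) + (-2.6667)·(-2.6667) + (-3.6667)·(-3.6667) + (2.3333)·(2.3333) + (1.3333)·(1.3333) + (-1.6667)·(-1.6667)) / 5 = 49.3333/5 = 9.8667
  S = [[8.5667, 3.4667],
 [3.4667, 9.8667]].

Step 3 — invert S. det(S) = 8.5667·9.8667 - (3.4667)² = 72.5067.
  S^{-1} = (1/det) · [[d, -b], [-b, a]] = [[0.1361, -0.0478],
 [-0.0478, 0.1182]].

Step 4 — quadratic form (x̄ - mu_0)^T · S^{-1} · (x̄ - mu_0):
  S^{-1} · (x̄ - mu_0) = (0.0791, 0.1411),
  (x̄ - mu_0)^T · [...] = (1.1667)·(0.0791) + (1.6667)·(0.1411) = 0.3275.

Step 5 — scale by n: T² = 6 · 0.3275 = 1.9649.

T² ≈ 1.9649


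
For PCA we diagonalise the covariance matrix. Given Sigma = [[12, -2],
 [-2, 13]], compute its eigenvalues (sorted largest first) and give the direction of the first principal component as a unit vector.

Step 1 — characteristic polynomial of 2×2 Sigma:
  det(Sigma - λI) = λ² - trace · λ + det = 0.
  trace = 12 + 13 = 25, det = 12·13 - (-2)² = 152.
Step 2 — discriminant:
  Δ = trace² - 4·det = 625 - 608 = 17.
Step 3 — eigenvalues:
  λ = (trace ± √Δ)/2 = (25 ± 4.1231)/2,
  λ_1 = 14.5616,  λ_2 = 10.4384.

Step 4 — unit eigenvector for λ_1: solve (Sigma - λ_1 I)v = 0. First row:
  (12 - 14.5616)·v_x + (-2)·v_y = 0, i.e. (-2.5616)·v_x + (-2)·v_y = 0,
  so v ∝ (b, λ_1 - a) = (-2, 2.5616); multiply by -1 so the first entry is positive: u = (2, -2.5616).
  ||u|| = √((2)² + (-2.5616)²) = √(10.5616) ≈ 3.2499,
  v_1 = u/||u|| ≈ (0.6154, -0.7882) (||v_1|| = 1).

λ_1 = 14.5616,  λ_2 = 10.4384;  v_1 ≈ (0.6154, -0.7882)


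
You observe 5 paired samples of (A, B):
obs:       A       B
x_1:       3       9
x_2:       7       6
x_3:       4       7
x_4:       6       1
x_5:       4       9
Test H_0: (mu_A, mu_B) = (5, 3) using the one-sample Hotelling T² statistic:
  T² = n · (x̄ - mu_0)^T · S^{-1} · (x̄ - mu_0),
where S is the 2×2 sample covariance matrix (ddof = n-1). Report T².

Step 1 — sample mean vector:
  mean(A) = (3 + 7 + 4 + 6 + 4) / 5 = 24/5 = 4.8
  mean(B) = (9 + 6 + 7 + 1 + 9) / 5 = 32/5 = 6.4
  x̄ = (4.8, 6.4),  deviation x̄ - mu_0 = (4.8, 6.4) - (5, 3) = (-0.2, 3.4).

Step 2 — sample covariance matrix, S[i,j] = (1/(n-1)) · Σ_k (x_{k,i} - mean_i) · (x_{k,j} - mean_j), divisor n-1 = 4:
  S[A,A] = ((-1.8)·(-1.8) + (2.2)·(2.2) + (-0.8)·(-0.8) + (1.2)·(1.2) + (-0.8)·(-0.8)) / 4 = 10.8/4 = 2.7
  S[A,B] = ((-1.8)·(2.6) + (2.2)·(-0.4) + (-0.8)·(0.6) + (1.2)·(-5.4) + (-0.8)·(2.6)) / 4 = -14.6/4 = -3.65
  S[B,B] = ((2.6)·(2.6) + (-0.4)·(-0.4) + (0.6)·(0.6) + (-5.4)·(-5.4) + (2.6)·(2.6)) / 4 = 43.2/4 = 10.8
  S = [[2.7, -3.65],
 [-3.65, 10.8]].

Step 3 — invert S. det(S) = 2.7·10.8 - (-3.65)² = 15.8375.
  S^{-1} = (1/det) · [[d, -b], [-b, a]] = [[0.6819, 0.2305],
 [0.2305, 0.1705]].

Step 4 — quadratic form (x̄ - mu_0)^T · S^{-1} · (x̄ - mu_0):
  S^{-1} · (x̄ - mu_0) = (0.6472, 0.5335),
  (x̄ - mu_0)^T · [...] = (-0.2)·(0.6472) + (3.4)·(0.5335) = 1.6846.

Step 5 — scale by n: T² = 5 · 1.6846 = 8.423.

T² ≈ 8.423


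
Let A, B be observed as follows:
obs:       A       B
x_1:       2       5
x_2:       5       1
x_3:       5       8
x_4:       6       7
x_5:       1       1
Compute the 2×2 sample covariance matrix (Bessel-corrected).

Step 1 — column means:
  mean(A) = (2 + 5 + 5 + 6 + 1) / 5 = 19/5 = 3.8
  mean(B) = (5 + 1 + 8 + 7 + 1) / 5 = 22/5 = 4.4

Step 2 — sample covariance S[i,j] = (1/(n-1)) · Σ_k (x_{k,i} - mean_i) · (x_{k,j} - mean_j), with n-1 = 4.
  S[A,A] = ((-1.8)·(-1.8) + (1.2)·(1.2) + (1.2)·(1.2) + (2.2)·(2.2) + (-2.8)·(-2.8)) / 4 = 18.8/4 = 4.7
  S[A,B] = ((-1.8)·(0.6) + (1.2)·(-3.4) + (1.2)·(3.6) + (2.2)·(2.6) + (-2.8)·(-3.4)) / 4 = 14.4/4 = 3.6
  S[B,B] = ((0.6)·(0.6) + (-3.4)·(-3.4) + (3.6)·(3.6) + (2.6)·(2.6) + (-3.4)·(-3.4)) / 4 = 43.2/4 = 10.8

S is symmetric (S[j,i] = S[i,j]). Assembling:

S = [[4.7, 3.6],
 [3.6, 10.8]]


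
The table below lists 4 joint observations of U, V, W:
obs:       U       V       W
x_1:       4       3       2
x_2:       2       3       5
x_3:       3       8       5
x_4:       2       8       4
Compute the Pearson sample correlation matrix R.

Step 1 — column means:
  mean(U) = (4 + 2 + 3 + 2) / 4 = 11/4 = 2.75
  mean(V) = (3 + 3 + 8 + 8) / 4 = 22/4 = 5.5
  mean(W) = (2 + 5 + 5 + 4) / 4 = 16/4 = 4

Step 2 — sample variances and covariances s[i,j] = (1/(n-1)) · Σ_k (x_{k,i} - mean_i) · (x_{k,j} - mean_j), with n-1 = 3:
  s[U,U] = ((1.25)·(1.25) + (-0.75)·(-0.75) + (0.25)·(0.25) + (-0.75)·(-0.75)) / 3 = 2.75/3 = 0.9167
  s[U,V] = ((1.25)·(-2.5) + (-0.75)·(-2.5) + (0.25)·(2.5) + (-0.75)·(2.5)) / 3 = -2.5/3 = -0.8333
  s[U,W] = ((1.25)·(-2) + (-0.75)·(1) + (0.25)·(1) + (-0.75)·(0)) / 3 = -3/3 = -1
  s[V,V] = ((-2.5)·(-2.5) + (-2.5)·(-2.5) + (2.5)·(2.5) + (2.5)·(2.5)) / 3 = 25/3 = 8.3333
  s[V,W] = ((-2.5)·(-2) + (-2.5)·(1) + (2.5)·(1) + (2.5)·(0)) / 3 = 5/3 = 1.6667
  s[W,W] = ((-2)·(-2) + (1)·(1) + (1)·(1) + (0)·(0)) / 3 = 6/3 = 2
  Sample standard deviations s_i = √(s[i,i]):
  s(U) = √(0.9167) = 0.9574
  s(V) = √(8.3333) = 2.8868
  s(W) = √(2) = 1.4142

Step 3 — r_{ij} = s_{ij} / (s_i · s_j):
  r[U,U] = 1 (diagonal).
  r[U,V] = -0.8333 / (0.9574 · 2.8868) = -0.8333 / 2.7639 = -0.3015
  r[U,W] = -1 / (0.9574 · 1.4142) = -1 / 1.354 = -0.7385
  r[V,V] = 1 (diagonal).
  r[V,W] = 1.6667 / (2.8868 · 1.4142) = 1.6667 / 4.0825 = 0.4082
  r[W,W] = 1 (diagonal).

R is symmetric with unit diagonal. Assembling:

R = [[1, -0.3015, -0.7385],
 [-0.3015, 1, 0.4082],
 [-0.7385, 0.4082, 1]]


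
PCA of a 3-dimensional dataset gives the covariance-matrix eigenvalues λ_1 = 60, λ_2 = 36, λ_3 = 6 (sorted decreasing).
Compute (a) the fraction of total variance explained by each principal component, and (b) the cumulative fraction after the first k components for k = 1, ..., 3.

Step 1 — total variance = trace(Sigma) = Σ λ_i = 60 + 36 + 6 = 102.

Step 2 — fraction explained by component i = λ_i / Σ λ:
  PC1: 60/102 = 0.5882
  PC2: 36/102 = 0.3529
  PC3: 6/102 = 0.0588

Step 3 — cumulative fraction after k components = (λ_1 + ... + λ_k) / Σ λ:
  k = 1: 60/102 = 0.5882
  k = 2: (60 + 36)/102 = 96/102 = 0.9412
  k = 3: (60 + 36 + 6)/102 = 102/102 = 1

Summary (fraction, with percent):

explained: PC1 0.5882 (58.82%), PC2 0.3529 (35.29%), PC3 0.0588 (5.88%);  cumulative: 0.5882, 0.9412, 1


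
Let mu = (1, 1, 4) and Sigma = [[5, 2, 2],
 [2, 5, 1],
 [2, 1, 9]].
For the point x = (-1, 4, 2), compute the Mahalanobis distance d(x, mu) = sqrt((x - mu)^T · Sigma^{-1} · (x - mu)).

Step 1 — centre the observation: (x - mu) = (-2, 3, -2).

Step 2 — invert Sigma (cofactor / det for 3×3, or solve directly):
  Sigma^{-1} = [[0.2558, -0.093, -0.0465],
 [-0.093, 0.2384, -0.0058],
 [-0.0465, -0.0058, 0.1221]].

Step 3 — form the quadratic (x - mu)^T · Sigma^{-1} · (x - mu):
  Sigma^{-1} · (x - mu) = (-0.6977, 0.9128, -0.1686).
  (x - mu)^T · [Sigma^{-1} · (x - mu)] = (-2)·(-0.6977) + (3)·(0.9128) + (-2)·(-0.1686) = 4.4709.

Step 4 — take square root: d = √(4.4709) ≈ 2.1145.

d(x, mu) = √(4.4709) ≈ 2.1145


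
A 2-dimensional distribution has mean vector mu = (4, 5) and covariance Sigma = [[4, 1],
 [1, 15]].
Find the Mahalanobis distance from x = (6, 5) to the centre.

Step 1 — centre the observation: (x - mu) = (2, 0).

Step 2 — invert Sigma. det(Sigma) = 4·15 - (1)² = 59.
  Sigma^{-1} = (1/det) · [[d, -b], [-b, a]] = [[0.2542, -0.0169],
 [-0.0169, 0.0678]].

Step 3 — form the quadratic (x - mu)^T · Sigma^{-1} · (x - mu):
  Sigma^{-1} · (x - mu) = (0.5085, -0.0339).
  (x - mu)^T · [Sigma^{-1} · (x - mu)] = (2)·(0.5085) + (0)·(-0.0339) = 1.0169.

Step 4 — take square root: d = √(1.0169) ≈ 1.0084.

d(x, mu) = √(1.0169) ≈ 1.0084


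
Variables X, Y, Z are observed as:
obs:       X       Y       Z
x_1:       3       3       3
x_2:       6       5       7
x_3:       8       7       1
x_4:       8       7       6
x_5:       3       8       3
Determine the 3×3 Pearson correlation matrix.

Step 1 — column means:
  mean(X) = (3 + 6 + 8 + 8 + 3) / 5 = 28/5 = 5.6
  mean(Y) = (3 + 5 + 7 + 7 + 8) / 5 = 30/5 = 6
  mean(Z) = (3 + 7 + 1 + 6 + 3) / 5 = 20/5 = 4

Step 2 — sample variances and covariances s[i,j] = (1/(n-1)) · Σ_k (x_{k,i} - mean_i) · (x_{k,j} - mean_j), with n-1 = 4:
  s[X,X] = ((-2.6)·(-2.6) + (0.4)·(0.4) + (2.4)·(2.4) + (2.4)·(2.4) + (-2.6)·(-2.6)) / 4 = 25.2/4 = 6.3
  s[X,Y] = ((-2.6)·(-3) + (0.4)·(-1) + (2.4)·(1) + (2.4)·(1) + (-2.6)·(2)) / 4 = 7/4 = 1.75
  s[X,Z] = ((-2.6)·(-1) + (0.4)·(3) + (2.4)·(-3) + (2.4)·(2) + (-2.6)·(-1)) / 4 = 4/4 = 1
  s[Y,Y] = ((-3)·(-3) + (-1)·(-1) + (1)·(1) + (1)·(1) + (2)·(2)) / 4 = 16/4 = 4
  s[Y,Z] = ((-3)·(-1) + (-1)·(3) + (1)·(-3) + (1)·(2) + (2)·(-1)) / 4 = -3/4 = -0.75
  s[Z,Z] = ((-1)·(-1) + (3)·(3) + (-3)·(-3) + (2)·(2) + (-1)·(-1)) / 4 = 24/4 = 6
  Sample standard deviations s_i = √(s[i,i]):
  s(X) = √(6.3) = 2.51
  s(Y) = √(4) = 2
  s(Z) = √(6) = 2.4495

Step 3 — r_{ij} = s_{ij} / (s_i · s_j):
  r[X,X] = 1 (diagonal).
  r[X,Y] = 1.75 / (2.51 · 2) = 1.75 / 5.02 = 0.3486
  r[X,Z] = 1 / (2.51 · 2.4495) = 1 / 6.1482 = 0.1627
  r[Y,Y] = 1 (diagonal).
  r[Y,Z] = -0.75 / (2 · 2.4495) = -0.75 / 4.899 = -0.1531
  r[Z,Z] = 1 (diagonal).

R is symmetric with unit diagonal. Assembling:

R = [[1, 0.3486, 0.1627],
 [0.3486, 1, -0.1531],
 [0.1627, -0.1531, 1]]


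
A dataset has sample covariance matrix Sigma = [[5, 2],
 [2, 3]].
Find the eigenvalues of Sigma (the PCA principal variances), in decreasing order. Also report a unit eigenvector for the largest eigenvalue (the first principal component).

Step 1 — characteristic polynomial of 2×2 Sigma:
  det(Sigma - λI) = λ² - trace · λ + det = 0.
  trace = 5 + 3 = 8, det = 5·3 - (2)² = 11.
Step 2 — discriminant:
  Δ = trace² - 4·det = 64 - 44 = 20.
Step 3 — eigenvalues:
  λ = (trace ± √Δ)/2 = (8 ± 4.4721)/2,
  λ_1 = 6.2361,  λ_2 = 1.7639.

Step 4 — unit eigenvector for λ_1: solve (Sigma - λ_1 I)v = 0. First row:
  (5 - 6.2361)·v_x + (2)·v_y = 0, i.e. (-1.2361)·v_x + (2)·v_y = 0,
  so v ∝ (b, λ_1 - a) = (2, 1.2361) = u.
  ||u|| = √((2)² + (1.2361)²) = √(5.5279) ≈ 2.3511,
  v_1 = u/||u|| ≈ (0.8507, 0.5257) (||v_1|| = 1).

λ_1 = 6.2361,  λ_2 = 1.7639;  v_1 ≈ (0.8507, 0.5257)


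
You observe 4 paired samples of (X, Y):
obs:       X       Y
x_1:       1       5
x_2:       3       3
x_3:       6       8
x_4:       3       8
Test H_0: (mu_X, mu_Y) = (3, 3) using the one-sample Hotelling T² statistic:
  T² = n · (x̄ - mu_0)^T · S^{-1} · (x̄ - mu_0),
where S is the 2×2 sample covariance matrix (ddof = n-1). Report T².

Step 1 — sample mean vector:
  mean(X) = (1 + 3 + 6 + 3) / 4 = 13/4 = 3.25
  mean(Y) = (5 + 3 + 8 + 8) / 4 = 24/4 = 6
  x̄ = (3.25, 6),  deviation x̄ - mu_0 = (3.25, 6) - (3, 3) = (0.25, 3).

Step 2 — sample covariance matrix, S[i,j] = (1/(n-1)) · Σ_k (x_{k,i} - mean_i) · (x_{k,j} - mean_j), divisor n-1 = 3:
  S[X,X] = ((-2.25)·(-2.25) + (-0.25)·(-0.25) + (2.75)·(2.75) + (-0.25)·(-0.25)) / 3 = 12.75/3 = 4.25
  S[X,Y] = ((-2.25)·(-1) + (-0.25)·(-3) + (2.75)·(2) + (-0.25)·(2)) / 3 = 8/3 = 2.6667
  S[Y,Y] = ((-1)·(-1) + (-3)·(-3) + (2)·(2) + (2)·(2)) / 3 = 18/3 = 6
  S = [[4.25, 2.6667],
 [2.6667, 6]].

Step 3 — invert S. det(S) = 4.25·6 - (2.6667)² = 18.3889.
  S^{-1} = (1/det) · [[d, -b], [-b, a]] = [[0.3263, -0.145],
 [-0.145, 0.2311]].

Step 4 — quadratic form (x̄ - mu_0)^T · S^{-1} · (x̄ - mu_0):
  S^{-1} · (x̄ - mu_0) = (-0.3535, 0.6571),
  (x̄ - mu_0)^T · [...] = (0.25)·(-0.3535) + (3)·(0.6571) = 1.8829.

Step 5 — scale by n: T² = 4 · 1.8829 = 7.5317.

T² ≈ 7.5317


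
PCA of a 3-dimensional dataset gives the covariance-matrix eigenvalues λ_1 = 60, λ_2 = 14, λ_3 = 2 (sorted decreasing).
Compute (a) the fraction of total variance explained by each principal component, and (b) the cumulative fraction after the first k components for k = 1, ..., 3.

Step 1 — total variance = trace(Sigma) = Σ λ_i = 60 + 14 + 2 = 76.

Step 2 — fraction explained by component i = λ_i / Σ λ:
  PC1: 60/76 = 0.7895
  PC2: 14/76 = 0.1842
  PC3: 2/76 = 0.0263

Step 3 — cumulative fraction after k components = (λ_1 + ... + λ_k) / Σ λ:
  k = 1: 60/76 = 0.7895
  k = 2: (60 + 14)/76 = 74/76 = 0.9737
  k = 3: (60 + 14 + 2)/76 = 76/76 = 1

Summary (fraction, with percent):

explained: PC1 0.7895 (78.95%), PC2 0.1842 (18.42%), PC3 0.0263 (2.63%);  cumulative: 0.7895, 0.9737, 1


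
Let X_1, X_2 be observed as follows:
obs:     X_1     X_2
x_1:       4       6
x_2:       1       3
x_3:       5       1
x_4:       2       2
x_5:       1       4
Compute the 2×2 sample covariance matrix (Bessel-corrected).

Step 1 — column means:
  mean(X_1) = (4 + 1 + 5 + 2 + 1) / 5 = 13/5 = 2.6
  mean(X_2) = (6 + 3 + 1 + 2 + 4) / 5 = 16/5 = 3.2

Step 2 — sample covariance S[i,j] = (1/(n-1)) · Σ_k (x_{k,i} - mean_i) · (x_{k,j} - mean_j), with n-1 = 4.
  S[X_1,X_1] = ((1.4)·(1.4) + (-1.6)·(-1.6) + (2.4)·(2.4) + (-0.6)·(-0.6) + (-1.6)·(-1.6)) / 4 = 13.2/4 = 3.3
  S[X_1,X_2] = ((1.4)·(2.8) + (-1.6)·(-0.2) + (2.4)·(-2.2) + (-0.6)·(-1.2) + (-1.6)·(0.8)) / 4 = -1.6/4 = -0.4
  S[X_2,X_2] = ((2.8)·(2.8) + (-0.2)·(-0.2) + (-2.2)·(-2.2) + (-1.2)·(-1.2) + (0.8)·(0.8)) / 4 = 14.8/4 = 3.7

S is symmetric (S[j,i] = S[i,j]). Assembling:

S = [[3.3, -0.4],
 [-0.4, 3.7]]


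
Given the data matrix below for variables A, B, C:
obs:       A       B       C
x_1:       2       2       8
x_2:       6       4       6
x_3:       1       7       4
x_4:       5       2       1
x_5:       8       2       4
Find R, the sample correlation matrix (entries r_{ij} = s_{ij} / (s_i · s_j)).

Step 1 — column means:
  mean(A) = (2 + 6 + 1 + 5 + 8) / 5 = 22/5 = 4.4
  mean(B) = (2 + 4 + 7 + 2 + 2) / 5 = 17/5 = 3.4
  mean(C) = (8 + 6 + 4 + 1 + 4) / 5 = 23/5 = 4.6

Step 2 — sample variances and covariances s[i,j] = (1/(n-1)) · Σ_k (x_{k,i} - mean_i) · (x_{k,j} - mean_j), with n-1 = 4:
  s[A,A] = ((-2.4)·(-2.4) + (1.6)·(1.6) + (-3.4)·(-3.4) + (0.6)·(0.6) + (3.6)·(3.6)) / 4 = 33.2/4 = 8.3
  s[A,B] = ((-2.4)·(-1.4) + (1.6)·(0.6) + (-3.4)·(3.6) + (0.6)·(-1.4) + (3.6)·(-1.4)) / 4 = -13.8/4 = -3.45
  s[A,C] = ((-2.4)·(3.4) + (1.6)·(1.4) + (-3.4)·(-0.6) + (0.6)·(-3.6) + (3.6)·(-0.6)) / 4 = -8.2/4 = -2.05
  s[B,B] = ((-1.4)·(-1.4) + (0.6)·(0.6) + (3.6)·(3.6) + (-1.4)·(-1.4) + (-1.4)·(-1.4)) / 4 = 19.2/4 = 4.8
  s[B,C] = ((-1.4)·(3.4) + (0.6)·(1.4) + (3.6)·(-0.6) + (-1.4)·(-3.6) + (-1.4)·(-0.6)) / 4 = -0.2/4 = -0.05
  s[C,C] = ((3.4)·(3.4) + (1.4)·(1.4) + (-0.6)·(-0.6) + (-3.6)·(-3.6) + (-0.6)·(-0.6)) / 4 = 27.2/4 = 6.8
  Sample standard deviations s_i = √(s[i,i]):
  s(A) = √(8.3) = 2.881
  s(B) = √(4.8) = 2.1909
  s(C) = √(6.8) = 2.6077

Step 3 — r_{ij} = s_{ij} / (s_i · s_j):
  r[A,A] = 1 (diagonal).
  r[A,B] = -3.45 / (2.881 · 2.1909) = -3.45 / 6.3119 = -0.5466
  r[A,C] = -2.05 / (2.881 · 2.6077) = -2.05 / 7.5127 = -0.2729
  r[B,B] = 1 (diagonal).
  r[B,C] = -0.05 / (2.1909 · 2.6077) = -0.05 / 5.7131 = -0.0088
  r[C,C] = 1 (diagonal).

R is symmetric with unit diagonal. Assembling:

R = [[1, -0.5466, -0.2729],
 [-0.5466, 1, -0.0088],
 [-0.2729, -0.0088, 1]]


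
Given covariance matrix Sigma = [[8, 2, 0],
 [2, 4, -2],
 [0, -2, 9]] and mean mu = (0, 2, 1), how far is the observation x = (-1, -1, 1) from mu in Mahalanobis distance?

Step 1 — centre the observation: (x - mu) = (-1, -3, 0).

Step 2 — invert Sigma (cofactor / det for 3×3, or solve directly):
  Sigma^{-1} = [[0.1455, -0.0818, -0.0182],
 [-0.0818, 0.3273, 0.0727],
 [-0.0182, 0.0727, 0.1273]].

Step 3 — form the quadratic (x - mu)^T · Sigma^{-1} · (x - mu):
  Sigma^{-1} · (x - mu) = (0.1, -0.9, -0.2).
  (x - mu)^T · [Sigma^{-1} · (x - mu)] = (-1)·(0.1) + (-3)·(-0.9) + (0)·(-0.2) = 2.6.

Step 4 — take square root: d = √(2.6) ≈ 1.6125.

d(x, mu) = √(2.6) ≈ 1.6125


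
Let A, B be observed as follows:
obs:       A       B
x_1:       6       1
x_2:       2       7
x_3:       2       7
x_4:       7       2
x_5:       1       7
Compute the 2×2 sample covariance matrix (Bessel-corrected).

Step 1 — column means:
  mean(A) = (6 + 2 + 2 + 7 + 1) / 5 = 18/5 = 3.6
  mean(B) = (1 + 7 + 7 + 2 + 7) / 5 = 24/5 = 4.8

Step 2 — sample covariance S[i,j] = (1/(n-1)) · Σ_k (x_{k,i} - mean_i) · (x_{k,j} - mean_j), with n-1 = 4.
  S[A,A] = ((2.4)·(2.4) + (-1.6)·(-1.6) + (-1.6)·(-1.6) + (3.4)·(3.4) + (-2.6)·(-2.6)) / 4 = 29.2/4 = 7.3
  S[A,B] = ((2.4)·(-3.8) + (-1.6)·(2.2) + (-1.6)·(2.2) + (3.4)·(-2.8) + (-2.6)·(2.2)) / 4 = -31.4/4 = -7.85
  S[B,B] = ((-3.8)·(-3.8) + (2.2)·(2.2) + (2.2)·(2.2) + (-2.8)·(-2.8) + (2.2)·(2.2)) / 4 = 36.8/4 = 9.2

S is symmetric (S[j,i] = S[i,j]). Assembling:

S = [[7.3, -7.85],
 [-7.85, 9.2]]


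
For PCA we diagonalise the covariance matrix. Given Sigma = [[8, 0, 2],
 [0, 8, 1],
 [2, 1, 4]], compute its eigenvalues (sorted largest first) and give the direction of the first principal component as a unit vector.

Step 1 — characteristic polynomial p(λ) = det(λI - Sigma) = λ³ - tr·λ² + c_1·λ - det, where tr = trace, c_1 = sum of the principal 2×2 minors, det = det(Sigma):
  tr = 8 + 8 + 4 = 20,
  c_1 = (8·8 - (0)²) + (8·4 - (2)²) + (8·4 - (1)²) = 64 + 28 + 31 = 123,
  det = 8·(8·4 - (1)²) - (0)·((0)·4 - (1)·(2)) + (2)·((0)·(1) - 8·(2)) = 8·(31) - (0)·(-2) + (2)·(-16) = 216.
  So p(λ) = λ³ - 20λ² + 123λ - 216.
Step 2 — look for an integer root (rational root theorem: any rational root is an integer divisor of 216). Testing λ = 3:
  p(3) = 27 - 180 + 369 - 216 = 0  ✓
  Dividing out (λ - 3): p(λ) = (λ - 3)(λ² - 17λ + 72).
Step 3 — remaining eigenvalues from the quadratic λ² - 17λ + 72 = 0:
  Δ = 17² - 4·72 = 289 - 288 = 1,  λ = (17 ± √1)/2 = (17 ± 1)/2 = 9 or 8.
  Sorted: λ_1 = 9,  λ_2 = 8,  λ_3 = 3  (check: sum = 20 = tr ✓).

Step 4 — unit eigenvector for λ_1 = 9: v spans the null space of (Sigma - λ_1 I), whose rows are
  r_1 = (-1, 0, 2),  r_2 = (0, -1, 1),  r_3 = (2, 1, -5).
  v is orthogonal to every row, so take v ∝ r_1 × r_2 = ((0)·(1) - (2)·(-1), (2)·(0) - (-1)·(1), (-1)·(-1) - (0)·(0)) = (2, 1, 1).
  Let u = (2, 1, 1).
  ||u|| = √((2)² + (1)² + (1)²) = √(6) ≈ 2.4495,  v_1 = u/||u|| ≈ (0.8165, 0.4082, 0.4082) (||v_1|| = 1).

λ_1 = 9,  λ_2 = 8,  λ_3 = 3;  v_1 ≈ (0.8165, 0.4082, 0.4082)


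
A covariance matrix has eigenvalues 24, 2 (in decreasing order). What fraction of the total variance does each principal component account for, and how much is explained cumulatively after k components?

Step 1 — total variance = trace(Sigma) = Σ λ_i = 24 + 2 = 26.

Step 2 — fraction explained by component i = λ_i / Σ λ:
  PC1: 24/26 = 0.9231
  PC2: 2/26 = 0.0769

Step 3 — cumulative fraction after k components = (λ_1 + ... + λ_k) / Σ λ:
  k = 1: 24/26 = 0.9231
  k = 2: (24 + 2)/26 = 26/26 = 1

Summary (fraction, with percent):

explained: PC1 0.9231 (92.31%), PC2 0.0769 (7.69%);  cumulative: 0.9231, 1


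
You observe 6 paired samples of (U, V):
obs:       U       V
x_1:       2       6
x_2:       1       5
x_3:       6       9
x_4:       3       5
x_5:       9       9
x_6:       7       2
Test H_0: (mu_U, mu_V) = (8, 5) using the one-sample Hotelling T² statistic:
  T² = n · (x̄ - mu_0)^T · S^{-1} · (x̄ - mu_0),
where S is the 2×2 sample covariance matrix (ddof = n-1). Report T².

Step 1 — sample mean vector:
  mean(U) = (2 + 1 + 6 + 3 + 9 + 7) / 6 = 28/6 = 4.6667
  mean(V) = (6 + 5 + 9 + 5 + 9 + 2) / 6 = 36/6 = 6
  x̄ = (4.6667, 6),  deviation x̄ - mu_0 = (4.6667, 6) - (8, 5) = (-3.3333, 1).

Step 2 — sample covariance matrix, S[i,j] = (1/(n-1)) · Σ_k (x_{k,i} - mean_i) · (x_{k,j} - mean_j), divisor n-1 = 5:
  S[U,U] = ((-2.6667)·(-2.6667) + (-3.6667)·(-3.6667) + (1.3333)·(1.3333) + (-1.6667)·(-1.6667) + (4.3333)·(4.3333) + (2.3333)·(2.3333)) / 5 = 49.3333/5 = 9.8667
  S[U,V] = ((-2.6667)·(0) + (-3.6667)·(-1) + (1.3333)·(3) + (-1.6667)·(-1) + (4.3333)·(3) + (2.3333)·(-4)) / 5 = 13/5 = 2.6
  S[V,V] = ((0)·(0) + (-1)·(-1) + (3)·(3) + (-1)·(-1) + (3)·(3) + (-4)·(-4)) / 5 = 36/5 = 7.2
  S = [[9.8667, 2.6],
 [2.6, 7.2]].

Step 3 — invert S. det(S) = 9.8667·7.2 - (2.6)² = 64.28.
  S^{-1} = (1/det) · [[d, -b], [-b, a]] = [[0.112, -0.0404],
 [-0.0404, 0.1535]].

Step 4 — quadratic form (x̄ - mu_0)^T · S^{-1} · (x̄ - mu_0):
  S^{-1} · (x̄ - mu_0) = (-0.4138, 0.2883),
  (x̄ - mu_0)^T · [...] = (-3.3333)·(-0.4138) + (1)·(0.2883) = 1.6677.

Step 5 — scale by n: T² = 6 · 1.6677 = 10.0062.

T² ≈ 10.0062


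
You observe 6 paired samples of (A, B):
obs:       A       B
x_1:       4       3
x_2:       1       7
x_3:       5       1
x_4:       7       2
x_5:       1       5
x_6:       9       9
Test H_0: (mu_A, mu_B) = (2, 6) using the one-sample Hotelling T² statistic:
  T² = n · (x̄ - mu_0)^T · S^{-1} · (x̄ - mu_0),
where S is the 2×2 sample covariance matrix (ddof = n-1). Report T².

Step 1 — sample mean vector:
  mean(A) = (4 + 1 + 5 + 7 + 1 + 9) / 6 = 27/6 = 4.5
  mean(B) = (3 + 7 + 1 + 2 + 5 + 9) / 6 = 27/6 = 4.5
  x̄ = (4.5, 4.5),  deviation x̄ - mu_0 = (4.5, 4.5) - (2, 6) = (2.5, -1.5).

Step 2 — sample covariance matrix, S[i,j] = (1/(n-1)) · Σ_k (x_{k,i} - mean_i) · (x_{k,j} - mean_j), divisor n-1 = 5:
  S[A,A] = ((-0.5)·(-0.5) + (-3.5)·(-3.5) + (0.5)·(0.5) + (2.5)·(2.5) + (-3.5)·(-3.5) + (4.5)·(4.5)) / 5 = 51.5/5 = 10.3
  S[A,B] = ((-0.5)·(-1.5) + (-3.5)·(2.5) + (0.5)·(-3.5) + (2.5)·(-2.5) + (-3.5)·(0.5) + (4.5)·(4.5)) / 5 = 2.5/5 = 0.5
  S[B,B] = ((-1.5)·(-1.5) + (2.5)·(2.5) + (-3.5)·(-3.5) + (-2.5)·(-2.5) + (0.5)·(0.5) + (4.5)·(4.5)) / 5 = 47.5/5 = 9.5
  S = [[10.3, 0.5],
 [0.5, 9.5]].

Step 3 — invert S. det(S) = 10.3·9.5 - (0.5)² = 97.6.
  S^{-1} = (1/det) · [[d, -b], [-b, a]] = [[0.0973, -0.0051],
 [-0.0051, 0.1055]].

Step 4 — quadratic form (x̄ - mu_0)^T · S^{-1} · (x̄ - mu_0):
  S^{-1} · (x̄ - mu_0) = (0.251, -0.1711),
  (x̄ - mu_0)^T · [...] = (2.5)·(0.251) + (-1.5)·(-0.1711) = 0.8842.

Step 5 — scale by n: T² = 6 · 0.8842 = 5.3053.

T² ≈ 5.3053


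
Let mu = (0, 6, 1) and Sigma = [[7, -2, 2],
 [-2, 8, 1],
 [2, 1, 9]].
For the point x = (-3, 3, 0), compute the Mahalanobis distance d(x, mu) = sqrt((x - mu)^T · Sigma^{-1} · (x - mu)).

Step 1 — centre the observation: (x - mu) = (-3, -3, -1).

Step 2 — invert Sigma (cofactor / det for 3×3, or solve directly):
  Sigma^{-1} = [[0.1686, 0.0475, -0.0428],
 [0.0475, 0.1401, -0.0261],
 [-0.0428, -0.0261, 0.1235]].

Step 3 — form the quadratic (x - mu)^T · Sigma^{-1} · (x - mu):
  Sigma^{-1} · (x - mu) = (-0.6057, -0.5368, 0.0831).
  (x - mu)^T · [Sigma^{-1} · (x - mu)] = (-3)·(-0.6057) + (-3)·(-0.5368) + (-1)·(0.0831) = 3.3444.

Step 4 — take square root: d = √(3.3444) ≈ 1.8288.

d(x, mu) = √(3.3444) ≈ 1.8288


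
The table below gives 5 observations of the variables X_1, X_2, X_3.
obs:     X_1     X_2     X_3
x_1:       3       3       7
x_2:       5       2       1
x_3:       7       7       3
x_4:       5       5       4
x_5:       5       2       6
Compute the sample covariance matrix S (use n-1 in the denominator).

Step 1 — column means:
  mean(X_1) = (3 + 5 + 7 + 5 + 5) / 5 = 25/5 = 5
  mean(X_2) = (3 + 2 + 7 + 5 + 2) / 5 = 19/5 = 3.8
  mean(X_3) = (7 + 1 + 3 + 4 + 6) / 5 = 21/5 = 4.2

Step 2 — sample covariance S[i,j] = (1/(n-1)) · Σ_k (x_{k,i} - mean_i) · (x_{k,j} - mean_j), with n-1 = 4.
  S[X_1,X_1] = ((-2)·(-2) + (0)·(0) + (2)·(2) + (0)·(0) + (0)·(0)) / 4 = 8/4 = 2
  S[X_1,X_2] = ((-2)·(-0.8) + (0)·(-1.8) + (2)·(3.2) + (0)·(1.2) + (0)·(-1.8)) / 4 = 8/4 = 2
  S[X_1,X_3] = ((-2)·(2.8) + (0)·(-3.2) + (2)·(-1.2) + (0)·(-0.2) + (0)·(1.8)) / 4 = -8/4 = -2
  S[X_2,X_2] = ((-0.8)·(-0.8) + (-1.8)·(-1.8) + (3.2)·(3.2) + (1.2)·(1.2) + (-1.8)·(-1.8)) / 4 = 18.8/4 = 4.7
  S[X_2,X_3] = ((-0.8)·(2.8) + (-1.8)·(-3.2) + (3.2)·(-1.2) + (1.2)·(-0.2) + (-1.8)·(1.8)) / 4 = -3.8/4 = -0.95
  S[X_3,X_3] = ((2.8)·(2.8) + (-3.2)·(-3.2) + (-1.2)·(-1.2) + (-0.2)·(-0.2) + (1.8)·(1.8)) / 4 = 22.8/4 = 5.7

S is symmetric (S[j,i] = S[i,j]). Assembling:

S = [[2, 2, -2],
 [2, 4.7, -0.95],
 [-2, -0.95, 5.7]]


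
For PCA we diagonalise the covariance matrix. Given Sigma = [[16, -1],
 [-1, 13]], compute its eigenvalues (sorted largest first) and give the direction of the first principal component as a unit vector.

Step 1 — characteristic polynomial of 2×2 Sigma:
  det(Sigma - λI) = λ² - trace · λ + det = 0.
  trace = 16 + 13 = 29, det = 16·13 - (-1)² = 207.
Step 2 — discriminant:
  Δ = trace² - 4·det = 841 - 828 = 13.
Step 3 — eigenvalues:
  λ = (trace ± √Δ)/2 = (29 ± 3.6056)/2,
  λ_1 = 16.3028,  λ_2 = 12.6972.

Step 4 — unit eigenvector for λ_1: solve (Sigma - λ_1 I)v = 0. First row:
  (16 - 16.3028)·v_x + (-1)·v_y = 0, i.e. (-0.3028)·v_x + (-1)·v_y = 0,
  so v ∝ (b, λ_1 - a) = (-1, 0.3028); multiply by -1 so the first entry is positive: u = (1, -0.3028).
  ||u|| = √((1)² + (-0.3028)²) = √(1.0917) ≈ 1.0448,
  v_1 = u/||u|| ≈ (0.9571, -0.2898) (||v_1|| = 1).

λ_1 = 16.3028,  λ_2 = 12.6972;  v_1 ≈ (0.9571, -0.2898)


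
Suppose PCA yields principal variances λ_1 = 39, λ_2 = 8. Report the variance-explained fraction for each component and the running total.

Step 1 — total variance = trace(Sigma) = Σ λ_i = 39 + 8 = 47.

Step 2 — fraction explained by component i = λ_i / Σ λ:
  PC1: 39/47 = 0.8298
  PC2: 8/47 = 0.1702

Step 3 — cumulative fraction after k components = (λ_1 + ... + λ_k) / Σ λ:
  k = 1: 39/47 = 0.8298
  k = 2: (39 + 8)/47 = 47/47 = 1

Summary (fraction, with percent):

explained: PC1 0.8298 (82.98%), PC2 0.1702 (17.02%);  cumulative: 0.8298, 1
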